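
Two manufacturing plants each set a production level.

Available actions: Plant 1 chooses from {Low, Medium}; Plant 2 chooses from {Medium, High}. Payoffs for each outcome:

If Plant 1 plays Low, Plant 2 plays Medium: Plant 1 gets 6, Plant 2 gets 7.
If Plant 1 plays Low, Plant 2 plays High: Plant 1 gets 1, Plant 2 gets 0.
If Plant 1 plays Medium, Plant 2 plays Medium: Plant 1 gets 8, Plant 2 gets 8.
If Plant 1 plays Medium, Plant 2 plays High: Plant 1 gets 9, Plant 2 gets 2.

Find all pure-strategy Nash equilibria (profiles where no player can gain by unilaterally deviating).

For each player, find the best response to each opponent profile; mutual best responses are the pure NE.
Plant 1 against Medium: payoffs 6, 8 → best response Medium.
Plant 1 against High: payoffs 1, 9 → best response Medium.
Plant 2 against Low: payoffs 7, 0 → best response Medium.
Plant 2 against Medium: payoffs 8, 2 → best response Medium.
Mutual best responses: (Medium, Medium).

The unique pure-strategy Nash equilibrium is (Medium, Medium).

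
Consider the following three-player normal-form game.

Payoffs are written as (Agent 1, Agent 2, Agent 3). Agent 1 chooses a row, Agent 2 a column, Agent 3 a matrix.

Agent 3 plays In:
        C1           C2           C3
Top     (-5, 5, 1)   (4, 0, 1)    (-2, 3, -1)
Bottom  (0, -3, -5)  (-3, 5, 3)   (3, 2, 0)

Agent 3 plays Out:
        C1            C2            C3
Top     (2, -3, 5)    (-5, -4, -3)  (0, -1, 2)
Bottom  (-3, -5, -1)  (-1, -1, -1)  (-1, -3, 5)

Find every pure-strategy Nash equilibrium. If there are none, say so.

Agent 1 against (C1, In): payoffs -5, 0 → best response Bottom.
Agent 1 against (C1, Out): payoffs 2, -3 → best response Top.
Agent 1 against (C2, In): payoffs 4, -3 → best response Top.
Agent 1 against (C2, Out): payoffs -5, -1 → best response Bottom.
Agent 1 against (C3, In): payoffs -2, 3 → best response Bottom.
Agent 1 against (C3, Out): payoffs 0, -1 → best response Top.
Agent 2 against (Top, In): payoffs 5, 0, 3 → best response C1.
Agent 2 against (Top, Out): payoffs -3, -4, -1 → best response C3.
Agent 2 against (Bottom, In): payoffs -3, 5, 2 → best response C2.
Agent 2 against (Bottom, Out): payoffs -5, -1, -3 → best response C2.
Agent 3 against (Top, C1): payoffs 1, 5 → best response Out.
Agent 3 against (Top, C2): payoffs 1, -3 → best response In.
Agent 3 against (Top, C3): payoffs -1, 2 → best response Out.
Agent 3 against (Bottom, C1): payoffs -5, -1 → best response Out.
Agent 3 against (Bottom, C2): payoffs 3, -1 → best response In.
Agent 3 against (Bottom, C3): payoffs 0, 5 → best response Out.
Mutual best responses: (Top, C3, Out).

(Top, C3, Out)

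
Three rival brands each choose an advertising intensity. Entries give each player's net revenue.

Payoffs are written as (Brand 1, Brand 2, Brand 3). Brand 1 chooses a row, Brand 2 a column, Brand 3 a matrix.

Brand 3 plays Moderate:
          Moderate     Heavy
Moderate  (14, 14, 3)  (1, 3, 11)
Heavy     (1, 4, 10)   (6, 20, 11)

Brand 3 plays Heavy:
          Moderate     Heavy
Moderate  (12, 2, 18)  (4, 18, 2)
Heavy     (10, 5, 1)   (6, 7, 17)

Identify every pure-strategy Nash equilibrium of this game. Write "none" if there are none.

Pure NE: (Heavy, Heavy, Heavy)

(Moderate, Moderate, Moderate): Brand 3 can switch to Heavy (3 → 18). Not NE.
(Moderate, Moderate, Heavy): Brand 2 can switch to Heavy (2 → 18). Not NE.
(Moderate, Heavy, Moderate): Brand 1 can switch to Heavy (1 → 6). Not NE.
(Moderate, Heavy, Heavy): Brand 1 can switch to Heavy (4 → 6). Not NE.
(Heavy, Moderate, Moderate): Brand 1 can switch to Moderate (1 → 14). Not NE.
(Heavy, Moderate, Heavy): Brand 1 can switch to Moderate (10 → 12). Not NE.
(Heavy, Heavy, Moderate): Brand 3 can switch to Heavy (11 → 17). Not NE.
(Heavy, Heavy, Heavy): Brand 1 gets 6, best alternative 4; Brand 2 gets 7, best alternative 5; Brand 3 gets 17, best alternative 11. No profitable deviation — NE.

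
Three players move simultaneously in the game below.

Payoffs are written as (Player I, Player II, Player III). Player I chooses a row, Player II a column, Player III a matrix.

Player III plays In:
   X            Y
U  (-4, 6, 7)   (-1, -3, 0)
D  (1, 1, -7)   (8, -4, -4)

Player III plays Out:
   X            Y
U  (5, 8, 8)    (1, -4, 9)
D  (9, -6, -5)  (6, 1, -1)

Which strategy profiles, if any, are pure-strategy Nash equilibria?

Mark each player's best response to every combination of opponents' strategies; a profile where every player is best-responding is a pure Nash equilibrium.
Player I against (X, In): payoffs -4, 1 → best response D.
Player I against (X, Out): payoffs 5, 9 → best response D.
Player I against (Y, In): payoffs -1, 8 → best response D.
Player I against (Y, Out): payoffs 1, 6 → best response D.
Player II against (U, In): payoffs 6, -3 → best response X.
Player II against (U, Out): payoffs 8, -4 → best response X.
Player II against (D, In): payoffs 1, -4 → best response X.
Player II against (D, Out): payoffs -6, 1 → best response Y.
Player III against (U, X): payoffs 7, 8 → best response Out.
Player III against (U, Y): payoffs 0, 9 → best response Out.
Player III against (D, X): payoffs -7, -5 → best response Out.
Player III against (D, Y): payoffs -4, -1 → best response Out.
Mutual best responses: (D, Y, Out).

(D, Y, Out)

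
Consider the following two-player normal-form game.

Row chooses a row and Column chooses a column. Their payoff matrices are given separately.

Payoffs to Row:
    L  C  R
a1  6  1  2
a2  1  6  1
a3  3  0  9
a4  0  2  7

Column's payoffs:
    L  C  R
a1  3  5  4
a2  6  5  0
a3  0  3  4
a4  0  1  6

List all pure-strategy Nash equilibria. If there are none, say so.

(a1, L): Column can switch to C (3 → 5). Not NE.
(a1, C): Row can switch to a2 (1 → 6). Not NE.
(a1, R): Row can switch to a3 (2 → 9). Not NE.
(a2, L): Row can switch to a1 (1 → 6). Not NE.
(a2, C): Column can switch to L (5 → 6). Not NE.
(a2, R): Row can switch to a1 (1 → 2). Not NE.
(a3, L): Row can switch to a1 (3 → 6). Not NE.
(a3, C): Row can switch to a1 (0 → 1). Not NE.
(a3, R): Row gets 9, best alternative 7; Column gets 4, best alternative 3. No profitable deviation — NE.
(a4, L): Row can switch to a1 (0 → 6). Not NE.
(a4, C): Row can switch to a2 (2 → 6). Not NE.
(The remaining 1 profile has a profitable deviation by the same check.)

The unique pure-strategy Nash equilibrium is (a3, R).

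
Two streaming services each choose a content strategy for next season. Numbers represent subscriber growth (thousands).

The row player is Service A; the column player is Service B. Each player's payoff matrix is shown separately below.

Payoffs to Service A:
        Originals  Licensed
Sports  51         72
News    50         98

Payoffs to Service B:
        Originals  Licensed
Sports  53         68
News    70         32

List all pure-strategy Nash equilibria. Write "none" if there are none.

Mark each player's best response to every combination of opponents' strategies; a profile where every player is best-responding is a pure Nash equilibrium.
Service A against Originals: payoffs 51, 50 → best response Sports.
Service A against Licensed: payoffs 72, 98 → best response News.
Service B against Sports: payoffs 53, 68 → best response Licensed.
Service B against News: payoffs 70, 32 → best response Originals.
No profile is a mutual best response for all players.

No pure-strategy Nash equilibrium.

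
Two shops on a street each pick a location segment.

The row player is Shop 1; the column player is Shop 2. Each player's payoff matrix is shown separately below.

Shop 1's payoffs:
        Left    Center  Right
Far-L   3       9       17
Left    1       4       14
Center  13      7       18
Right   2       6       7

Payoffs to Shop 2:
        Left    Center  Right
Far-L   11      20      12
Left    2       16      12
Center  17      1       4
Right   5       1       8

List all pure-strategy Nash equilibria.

(Far-L, Center), (Center, Left)

For each player, find the best response to each opponent profile; mutual best responses are the pure NE.
Shop 1 against Left: payoffs 3, 1, 13, 2 → best response Center.
Shop 1 against Center: payoffs 9, 4, 7, 6 → best response Far-L.
Shop 1 against Right: payoffs 17, 14, 18, 7 → best response Center.
Shop 2 against Far-L: payoffs 11, 20, 12 → best response Center.
Shop 2 against Left: payoffs 2, 16, 12 → best response Center.
Shop 2 against Center: payoffs 17, 1, 4 → best response Left.
Shop 2 against Right: payoffs 5, 1, 8 → best response Right.
Mutual best responses: (Far-L, Center); (Center, Left).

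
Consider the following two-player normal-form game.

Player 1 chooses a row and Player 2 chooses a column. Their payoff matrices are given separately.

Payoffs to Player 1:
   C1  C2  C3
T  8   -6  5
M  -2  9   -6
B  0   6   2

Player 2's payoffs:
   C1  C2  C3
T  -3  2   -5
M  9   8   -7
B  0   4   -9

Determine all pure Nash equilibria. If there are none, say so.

No pure-strategy Nash equilibrium.

(T, C1): Player 2 can switch to C2 (-3 → 2). Not NE.
(T, C2): Player 1 can switch to M (-6 → 9). Not NE.
(T, C3): Player 2 can switch to C1 (-5 → -3). Not NE.
(M, C1): Player 1 can switch to T (-2 → 8). Not NE.
(M, C2): Player 2 can switch to C1 (8 → 9). Not NE.
(M, C3): Player 1 can switch to T (-6 → 5). Not NE.
(B, C1): Player 1 can switch to T (0 → 8). Not NE.
(B, C2): Player 1 can switch to M (6 → 9). Not NE.
(B, C3): Player 1 can switch to T (2 → 5). Not NE.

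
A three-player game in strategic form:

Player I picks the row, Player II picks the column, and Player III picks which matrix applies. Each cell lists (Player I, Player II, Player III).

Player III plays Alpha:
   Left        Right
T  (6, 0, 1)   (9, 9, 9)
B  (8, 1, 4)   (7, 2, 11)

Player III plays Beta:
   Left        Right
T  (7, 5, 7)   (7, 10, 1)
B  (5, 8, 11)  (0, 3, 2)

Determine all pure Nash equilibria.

Pure NE: (T, Right, Alpha)

For each strategy profile, look for a profitable unilateral deviation.
(T, Left, Alpha): Player I can switch to B (6 → 8). Not NE.
(T, Left, Beta): Player II can switch to Right (5 → 10). Not NE.
(T, Right, Alpha): Player I gets 9, best alternative 7; Player II gets 9, best alternative 0; Player III gets 9, best alternative 1. No profitable deviation — NE.
(T, Right, Beta): Player III can switch to Alpha (1 → 9). Not NE.
(B, Left, Alpha): Player II can switch to Right (1 → 2). Not NE.
(B, Left, Beta): Player I can switch to T (5 → 7). Not NE.
(B, Right, Alpha): Player I can switch to T (7 → 9). Not NE.
(B, Right, Beta): Player I can switch to T (0 → 7). Not NE.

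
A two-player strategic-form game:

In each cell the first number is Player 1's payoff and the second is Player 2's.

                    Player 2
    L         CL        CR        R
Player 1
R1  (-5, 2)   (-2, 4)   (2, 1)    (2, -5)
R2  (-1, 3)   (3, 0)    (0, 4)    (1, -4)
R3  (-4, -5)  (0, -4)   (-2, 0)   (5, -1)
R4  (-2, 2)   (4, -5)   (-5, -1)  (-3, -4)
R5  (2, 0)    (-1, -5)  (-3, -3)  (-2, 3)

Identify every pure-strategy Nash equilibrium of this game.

Player 1 against L: payoffs -5, -1, -4, -2, 2 → best response R5.
Player 1 against CL: payoffs -2, 3, 0, 4, -1 → best response R4.
Player 1 against CR: payoffs 2, 0, -2, -5, -3 → best response R1.
Player 1 against R: payoffs 2, 1, 5, -3, -2 → best response R3.
Player 2 against R1: payoffs 2, 4, 1, -5 → best response CL.
Player 2 against R2: payoffs 3, 0, 4, -4 → best response CR.
Player 2 against R3: payoffs -5, -4, 0, -1 → best response CR.
Player 2 against R4: payoffs 2, -5, -1, -4 → best response L.
Player 2 against R5: payoffs 0, -5, -3, 3 → best response R.
No profile is a mutual best response for all players.

none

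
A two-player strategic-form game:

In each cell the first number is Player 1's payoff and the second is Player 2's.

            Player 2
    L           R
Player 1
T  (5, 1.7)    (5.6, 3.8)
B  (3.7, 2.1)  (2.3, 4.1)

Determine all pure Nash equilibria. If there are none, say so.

The unique pure-strategy Nash equilibrium is (T, R).

Mark each player's best response to every combination of opponents' strategies; a profile where every player is best-responding is a pure Nash equilibrium.
Player 1 against L: payoffs 5, 3.7 → best response T.
Player 1 against R: payoffs 5.6, 2.3 → best response T.
Player 2 against T: payoffs 1.7, 3.8 → best response R.
Player 2 against B: payoffs 2.1, 4.1 → best response R.
Mutual best responses: (T, R).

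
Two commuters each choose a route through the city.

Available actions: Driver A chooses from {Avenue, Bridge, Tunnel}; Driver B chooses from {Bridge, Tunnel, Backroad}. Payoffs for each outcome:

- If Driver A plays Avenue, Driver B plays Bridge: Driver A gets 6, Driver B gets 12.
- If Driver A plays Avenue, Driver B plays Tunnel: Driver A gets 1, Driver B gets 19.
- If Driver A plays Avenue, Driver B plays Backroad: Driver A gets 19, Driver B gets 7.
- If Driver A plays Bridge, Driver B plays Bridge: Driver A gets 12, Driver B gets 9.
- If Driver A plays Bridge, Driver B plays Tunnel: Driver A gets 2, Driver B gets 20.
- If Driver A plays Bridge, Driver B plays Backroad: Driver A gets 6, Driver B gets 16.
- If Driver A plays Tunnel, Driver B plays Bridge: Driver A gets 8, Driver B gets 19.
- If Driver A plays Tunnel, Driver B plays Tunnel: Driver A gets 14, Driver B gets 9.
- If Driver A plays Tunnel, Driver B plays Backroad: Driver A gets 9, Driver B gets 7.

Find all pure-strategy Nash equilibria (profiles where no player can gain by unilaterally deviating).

Mark each player's best response to every combination of opponents' strategies; a profile where every player is best-responding is a pure Nash equilibrium.
Driver A against Bridge: payoffs 6, 12, 8 → best response Bridge.
Driver A against Tunnel: payoffs 1, 2, 14 → best response Tunnel.
Driver A against Backroad: payoffs 19, 6, 9 → best response Avenue.
Driver B against Avenue: payoffs 12, 19, 7 → best response Tunnel.
Driver B against Bridge: payoffs 9, 20, 16 → best response Tunnel.
Driver B against Tunnel: payoffs 19, 9, 7 → best response Bridge.
No profile is a mutual best response for all players.

This game has no pure Nash equilibrium.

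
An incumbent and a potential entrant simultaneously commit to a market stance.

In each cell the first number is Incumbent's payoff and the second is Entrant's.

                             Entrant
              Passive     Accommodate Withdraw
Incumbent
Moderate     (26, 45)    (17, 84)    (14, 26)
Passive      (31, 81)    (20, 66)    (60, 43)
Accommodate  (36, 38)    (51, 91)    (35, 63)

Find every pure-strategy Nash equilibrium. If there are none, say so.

Incumbent against Passive: payoffs 26, 31, 36 → best response Accommodate.
Incumbent against Accommodate: payoffs 17, 20, 51 → best response Accommodate.
Incumbent against Withdraw: payoffs 14, 60, 35 → best response Passive.
Entrant against Moderate: payoffs 45, 84, 26 → best response Accommodate.
Entrant against Passive: payoffs 81, 66, 43 → best response Passive.
Entrant against Accommodate: payoffs 38, 91, 63 → best response Accommodate.
Mutual best responses: (Accommodate, Accommodate).

Pure NE: (Accommodate, Accommodate)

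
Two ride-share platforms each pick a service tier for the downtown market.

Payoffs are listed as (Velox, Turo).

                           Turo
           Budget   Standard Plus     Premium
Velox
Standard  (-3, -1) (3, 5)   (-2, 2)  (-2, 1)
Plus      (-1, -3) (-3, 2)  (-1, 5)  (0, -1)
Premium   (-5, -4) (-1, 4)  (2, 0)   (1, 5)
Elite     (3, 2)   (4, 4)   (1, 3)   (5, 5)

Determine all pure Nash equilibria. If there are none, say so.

(Elite, Premium)

Velox against Budget: payoffs -3, -1, -5, 3 → best response Elite.
Velox against Standard: payoffs 3, -3, -1, 4 → best response Elite.
Velox against Plus: payoffs -2, -1, 2, 1 → best response Premium.
Velox against Premium: payoffs -2, 0, 1, 5 → best response Elite.
Turo against Standard: payoffs -1, 5, 2, 1 → best response Standard.
Turo against Plus: payoffs -3, 2, 5, -1 → best response Plus.
Turo against Premium: payoffs -4, 4, 0, 5 → best response Premium.
Turo against Elite: payoffs 2, 4, 3, 5 → best response Premium.
Mutual best responses: (Elite, Premium).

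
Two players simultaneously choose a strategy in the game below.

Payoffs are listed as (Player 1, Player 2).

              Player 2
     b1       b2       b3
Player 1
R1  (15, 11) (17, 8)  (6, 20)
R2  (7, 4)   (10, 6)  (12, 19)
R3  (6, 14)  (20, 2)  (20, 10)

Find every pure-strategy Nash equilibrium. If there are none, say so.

(R1, b1): Player 2 can switch to b3 (11 → 20). Not NE.
(R1, b2): Player 1 can switch to R3 (17 → 20). Not NE.
(R1, b3): Player 1 can switch to R2 (6 → 12). Not NE.
(R2, b1): Player 1 can switch to R1 (7 → 15). Not NE.
(R2, b2): Player 1 can switch to R1 (10 → 17). Not NE.
(R2, b3): Player 1 can switch to R3 (12 → 20). Not NE.
(R3, b1): Player 1 can switch to R1 (6 → 15). Not NE.
(R3, b2): Player 2 can switch to b1 (2 → 14). Not NE.
(R3, b3): Player 2 can switch to b1 (10 → 14). Not NE.

none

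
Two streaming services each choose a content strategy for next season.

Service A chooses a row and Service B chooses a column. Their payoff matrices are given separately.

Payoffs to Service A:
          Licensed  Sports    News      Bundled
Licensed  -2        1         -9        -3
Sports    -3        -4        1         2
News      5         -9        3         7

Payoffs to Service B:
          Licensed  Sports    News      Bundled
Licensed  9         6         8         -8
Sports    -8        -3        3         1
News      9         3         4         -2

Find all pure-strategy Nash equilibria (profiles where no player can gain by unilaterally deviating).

The unique pure-strategy Nash equilibrium is (News, Licensed).

Service A against Licensed: payoffs -2, -3, 5 → best response News.
Service A against Sports: payoffs 1, -4, -9 → best response Licensed.
Service A against News: payoffs -9, 1, 3 → best response News.
Service A against Bundled: payoffs -3, 2, 7 → best response News.
Service B against Licensed: payoffs 9, 6, 8, -8 → best response Licensed.
Service B against Sports: payoffs -8, -3, 3, 1 → best response News.
Service B against News: payoffs 9, 3, 4, -2 → best response Licensed.
Mutual best responses: (News, Licensed).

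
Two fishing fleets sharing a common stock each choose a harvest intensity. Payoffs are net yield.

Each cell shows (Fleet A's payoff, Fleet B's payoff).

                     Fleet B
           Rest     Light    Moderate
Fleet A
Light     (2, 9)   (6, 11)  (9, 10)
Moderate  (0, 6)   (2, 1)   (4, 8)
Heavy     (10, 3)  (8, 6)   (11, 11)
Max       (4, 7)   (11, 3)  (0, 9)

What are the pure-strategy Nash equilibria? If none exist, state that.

(Light, Rest): Fleet A can switch to Heavy (2 → 10). Not NE.
(Light, Light): Fleet A can switch to Heavy (6 → 8). Not NE.
(Light, Moderate): Fleet A can switch to Heavy (9 → 11). Not NE.
(Moderate, Rest): Fleet A can switch to Light (0 → 2). Not NE.
(Moderate, Light): Fleet A can switch to Light (2 → 6). Not NE.
(Moderate, Moderate): Fleet A can switch to Light (4 → 9). Not NE.
(Heavy, Rest): Fleet B can switch to Light (3 → 6). Not NE.
(Heavy, Light): Fleet A can switch to Max (8 → 11). Not NE.
(Heavy, Moderate): Fleet A gets 11, best alternative 9; Fleet B gets 11, best alternative 6. No profitable deviation — NE.
(The remaining 3 profiles each have a profitable deviation by the same check.)

(Heavy, Moderate)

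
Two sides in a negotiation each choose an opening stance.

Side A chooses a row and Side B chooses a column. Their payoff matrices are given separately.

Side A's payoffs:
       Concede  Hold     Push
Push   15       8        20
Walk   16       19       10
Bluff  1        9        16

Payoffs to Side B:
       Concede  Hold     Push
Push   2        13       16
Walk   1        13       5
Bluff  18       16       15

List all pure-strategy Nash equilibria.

Pure-strategy Nash equilibria: (Push, Push), (Walk, Hold)

Check each profile: it is a Nash equilibrium iff no player can strictly gain by switching unilaterally.
(Push, Concede): Side A can switch to Walk (15 → 16). Not NE.
(Push, Hold): Side A can switch to Walk (8 → 19). Not NE.
(Push, Push): Side A gets 20, best alternative 16; Side B gets 16, best alternative 13. No profitable deviation — NE.
(Walk, Concede): Side B can switch to Hold (1 → 13). Not NE.
(Walk, Hold): Side A gets 19, best alternative 9; Side B gets 13, best alternative 5. No profitable deviation — NE.
(Walk, Push): Side A can switch to Push (10 → 20). Not NE.
(Bluff, Concede): Side A can switch to Push (1 → 15). Not NE.
(Bluff, Hold): Side A can switch to Walk (9 → 19). Not NE.
(Bluff, Push): Side A can switch to Push (16 → 20). Not NE.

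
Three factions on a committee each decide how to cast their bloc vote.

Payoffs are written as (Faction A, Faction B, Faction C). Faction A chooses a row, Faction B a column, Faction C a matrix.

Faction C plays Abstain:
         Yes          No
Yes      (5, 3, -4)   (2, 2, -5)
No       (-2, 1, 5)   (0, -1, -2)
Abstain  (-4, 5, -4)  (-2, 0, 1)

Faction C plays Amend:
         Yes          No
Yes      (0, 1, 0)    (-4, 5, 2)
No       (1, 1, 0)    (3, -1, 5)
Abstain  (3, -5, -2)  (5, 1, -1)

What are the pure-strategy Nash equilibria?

Faction A against (Yes, Abstain): payoffs 5, -2, -4 → best response Yes.
Faction A against (Yes, Amend): payoffs 0, 1, 3 → best response Abstain.
Faction A against (No, Abstain): payoffs 2, 0, -2 → best response Yes.
Faction A against (No, Amend): payoffs -4, 3, 5 → best response Abstain.
Faction B against (Yes, Abstain): payoffs 3, 2 → best response Yes.
Faction B against (Yes, Amend): payoffs 1, 5 → best response No.
Faction B against (No, Abstain): payoffs 1, -1 → best response Yes.
Faction B against (No, Amend): payoffs 1, -1 → best response Yes.
Faction B against (Abstain, Abstain): payoffs 5, 0 → best response Yes.
Faction B against (Abstain, Amend): payoffs -5, 1 → best response No.
Faction C against (Yes, Yes): payoffs -4, 0 → best response Amend.
Faction C against (Yes, No): payoffs -5, 2 → best response Amend.
Faction C against (No, Yes): payoffs 5, 0 → best response Abstain.
Faction C against (No, No): payoffs -2, 5 → best response Amend.
Faction C against (Abstain, Yes): payoffs -4, -2 → best response Amend.
Faction C against (Abstain, No): payoffs 1, -1 → best response Abstain.
No profile is a mutual best response for all players.

This game has no pure Nash equilibrium.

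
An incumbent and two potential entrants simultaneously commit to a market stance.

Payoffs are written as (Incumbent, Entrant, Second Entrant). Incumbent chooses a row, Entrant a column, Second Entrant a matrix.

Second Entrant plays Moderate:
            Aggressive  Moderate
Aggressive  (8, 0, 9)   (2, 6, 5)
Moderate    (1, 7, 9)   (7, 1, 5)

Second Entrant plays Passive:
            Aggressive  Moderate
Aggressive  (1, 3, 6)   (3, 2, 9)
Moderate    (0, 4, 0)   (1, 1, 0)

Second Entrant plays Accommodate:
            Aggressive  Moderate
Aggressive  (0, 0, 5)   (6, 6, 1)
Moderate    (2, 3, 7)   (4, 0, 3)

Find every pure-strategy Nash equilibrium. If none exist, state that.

Incumbent against (Aggressive, Moderate): payoffs 8, 1 → best response Aggressive.
Incumbent against (Aggressive, Passive): payoffs 1, 0 → best response Aggressive.
Incumbent against (Aggressive, Accommodate): payoffs 0, 2 → best response Moderate.
Incumbent against (Moderate, Moderate): payoffs 2, 7 → best response Moderate.
Incumbent against (Moderate, Passive): payoffs 3, 1 → best response Aggressive.
Incumbent against (Moderate, Accommodate): payoffs 6, 4 → best response Aggressive.
Entrant against (Aggressive, Moderate): payoffs 0, 6 → best response Moderate.
Entrant against (Aggressive, Passive): payoffs 3, 2 → best response Aggressive.
Entrant against (Aggressive, Accommodate): payoffs 0, 6 → best response Moderate.
Entrant against (Moderate, Moderate): payoffs 7, 1 → best response Aggressive.
Entrant against (Moderate, Passive): payoffs 4, 1 → best response Aggressive.
Entrant against (Moderate, Accommodate): payoffs 3, 0 → best response Aggressive.
Second Entrant against (Aggressive, Aggressive): payoffs 9, 6, 5 → best response Moderate.
Second Entrant against (Aggressive, Moderate): payoffs 5, 9, 1 → best response Passive.
Second Entrant against (Moderate, Aggressive): payoffs 9, 0, 7 → best response Moderate.
Second Entrant against (Moderate, Moderate): payoffs 5, 0, 3 → best response Moderate.
No profile is a mutual best response for all players.

This game has no pure Nash equilibrium.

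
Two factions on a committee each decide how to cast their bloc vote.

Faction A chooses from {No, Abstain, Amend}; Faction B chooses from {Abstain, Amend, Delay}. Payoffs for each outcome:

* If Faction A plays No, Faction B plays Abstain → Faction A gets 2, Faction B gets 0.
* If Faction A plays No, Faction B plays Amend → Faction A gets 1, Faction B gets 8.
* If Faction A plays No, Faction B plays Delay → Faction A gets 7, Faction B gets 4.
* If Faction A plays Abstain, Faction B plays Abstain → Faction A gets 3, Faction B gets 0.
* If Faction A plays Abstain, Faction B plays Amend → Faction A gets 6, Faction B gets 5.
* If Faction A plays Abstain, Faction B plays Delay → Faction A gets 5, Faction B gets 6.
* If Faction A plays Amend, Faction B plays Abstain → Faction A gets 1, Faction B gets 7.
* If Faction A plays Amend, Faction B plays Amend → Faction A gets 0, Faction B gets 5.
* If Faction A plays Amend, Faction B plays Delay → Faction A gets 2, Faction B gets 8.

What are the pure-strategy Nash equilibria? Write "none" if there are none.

For each strategy profile, look for a profitable unilateral deviation.
(No, Abstain): Faction A can switch to Abstain (2 → 3). Not NE.
(No, Amend): Faction A can switch to Abstain (1 → 6). Not NE.
(No, Delay): Faction B can switch to Amend (4 → 8). Not NE.
(Abstain, Abstain): Faction B can switch to Amend (0 → 5). Not NE.
(Abstain, Amend): Faction B can switch to Delay (5 → 6). Not NE.
(Abstain, Delay): Faction A can switch to No (5 → 7). Not NE.
(The remaining 3 profiles each have a profitable deviation by the same check.)

There is no pure-strategy Nash equilibrium.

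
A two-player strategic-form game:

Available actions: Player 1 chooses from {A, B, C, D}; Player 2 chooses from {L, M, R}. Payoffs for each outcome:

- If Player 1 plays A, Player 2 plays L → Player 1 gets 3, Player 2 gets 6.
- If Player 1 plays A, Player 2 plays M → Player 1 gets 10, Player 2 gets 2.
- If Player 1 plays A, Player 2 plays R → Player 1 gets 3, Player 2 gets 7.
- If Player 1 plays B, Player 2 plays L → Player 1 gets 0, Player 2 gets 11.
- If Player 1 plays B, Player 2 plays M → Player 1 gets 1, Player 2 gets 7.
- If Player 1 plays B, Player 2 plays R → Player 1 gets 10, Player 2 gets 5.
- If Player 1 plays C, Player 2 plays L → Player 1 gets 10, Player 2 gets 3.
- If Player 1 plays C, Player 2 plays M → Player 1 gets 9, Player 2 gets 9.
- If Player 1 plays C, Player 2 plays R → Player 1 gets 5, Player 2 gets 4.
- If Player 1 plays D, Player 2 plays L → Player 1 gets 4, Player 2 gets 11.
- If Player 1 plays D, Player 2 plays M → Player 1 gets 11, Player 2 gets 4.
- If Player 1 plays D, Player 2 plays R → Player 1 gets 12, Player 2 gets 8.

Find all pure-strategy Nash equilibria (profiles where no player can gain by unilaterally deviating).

No pure-strategy Nash equilibrium.

Player 1 against L: payoffs 3, 0, 10, 4 → best response C.
Player 1 against M: payoffs 10, 1, 9, 11 → best response D.
Player 1 against R: payoffs 3, 10, 5, 12 → best response D.
Player 2 against A: payoffs 6, 2, 7 → best response R.
Player 2 against B: payoffs 11, 7, 5 → best response L.
Player 2 against C: payoffs 3, 9, 4 → best response M.
Player 2 against D: payoffs 11, 4, 8 → best response L.
No profile is a mutual best response for all players.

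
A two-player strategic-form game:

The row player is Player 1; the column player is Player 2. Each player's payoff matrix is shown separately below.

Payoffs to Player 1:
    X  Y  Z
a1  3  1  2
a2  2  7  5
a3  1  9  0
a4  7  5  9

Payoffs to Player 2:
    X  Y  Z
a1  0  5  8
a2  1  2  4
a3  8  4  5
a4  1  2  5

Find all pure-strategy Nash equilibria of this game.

The unique pure-strategy Nash equilibrium is (a4, Z).

For each player, find the best response to each opponent profile; mutual best responses are the pure NE.
Player 1 against X: payoffs 3, 2, 1, 7 → best response a4.
Player 1 against Y: payoffs 1, 7, 9, 5 → best response a3.
Player 1 against Z: payoffs 2, 5, 0, 9 → best response a4.
Player 2 against a1: payoffs 0, 5, 8 → best response Z.
Player 2 against a2: payoffs 1, 2, 4 → best response Z.
Player 2 against a3: payoffs 8, 4, 5 → best response X.
Player 2 against a4: payoffs 1, 2, 5 → best response Z.
Mutual best responses: (a4, Z).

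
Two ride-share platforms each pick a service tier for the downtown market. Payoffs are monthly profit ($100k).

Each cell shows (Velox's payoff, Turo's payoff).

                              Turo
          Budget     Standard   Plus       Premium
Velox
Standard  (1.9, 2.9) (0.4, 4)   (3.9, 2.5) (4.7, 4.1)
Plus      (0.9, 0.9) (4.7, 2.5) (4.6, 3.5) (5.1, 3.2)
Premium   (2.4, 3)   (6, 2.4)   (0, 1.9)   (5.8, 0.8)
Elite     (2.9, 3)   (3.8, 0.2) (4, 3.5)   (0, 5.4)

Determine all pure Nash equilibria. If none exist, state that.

(Plus, Plus)

(Standard, Budget): Velox can switch to Premium (1.9 → 2.4). Not NE.
(Standard, Standard): Velox can switch to Plus (0.4 → 4.7). Not NE.
(Standard, Plus): Velox can switch to Plus (3.9 → 4.6). Not NE.
(Standard, Premium): Velox can switch to Plus (4.7 → 5.1). Not NE.
(Plus, Budget): Velox can switch to Standard (0.9 → 1.9). Not NE.
(Plus, Standard): Velox can switch to Premium (4.7 → 6). Not NE.
(Plus, Plus): Velox gets 4.6, best alternative 4; Turo gets 3.5, best alternative 3.2. No profitable deviation — NE.
(The remaining 9 profiles each have a profitable deviation by the same check.)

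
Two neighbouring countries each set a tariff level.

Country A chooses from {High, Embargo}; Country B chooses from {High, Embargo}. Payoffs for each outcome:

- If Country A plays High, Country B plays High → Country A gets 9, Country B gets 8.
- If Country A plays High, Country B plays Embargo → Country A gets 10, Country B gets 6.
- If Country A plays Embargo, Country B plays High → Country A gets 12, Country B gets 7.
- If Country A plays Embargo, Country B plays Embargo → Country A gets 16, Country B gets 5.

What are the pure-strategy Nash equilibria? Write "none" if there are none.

(Embargo, High)

Country A against High: payoffs 9, 12 → best response Embargo.
Country A against Embargo: payoffs 10, 16 → best response Embargo.
Country B against High: payoffs 8, 6 → best response High.
Country B against Embargo: payoffs 7, 5 → best response High.
Mutual best responses: (Embargo, High).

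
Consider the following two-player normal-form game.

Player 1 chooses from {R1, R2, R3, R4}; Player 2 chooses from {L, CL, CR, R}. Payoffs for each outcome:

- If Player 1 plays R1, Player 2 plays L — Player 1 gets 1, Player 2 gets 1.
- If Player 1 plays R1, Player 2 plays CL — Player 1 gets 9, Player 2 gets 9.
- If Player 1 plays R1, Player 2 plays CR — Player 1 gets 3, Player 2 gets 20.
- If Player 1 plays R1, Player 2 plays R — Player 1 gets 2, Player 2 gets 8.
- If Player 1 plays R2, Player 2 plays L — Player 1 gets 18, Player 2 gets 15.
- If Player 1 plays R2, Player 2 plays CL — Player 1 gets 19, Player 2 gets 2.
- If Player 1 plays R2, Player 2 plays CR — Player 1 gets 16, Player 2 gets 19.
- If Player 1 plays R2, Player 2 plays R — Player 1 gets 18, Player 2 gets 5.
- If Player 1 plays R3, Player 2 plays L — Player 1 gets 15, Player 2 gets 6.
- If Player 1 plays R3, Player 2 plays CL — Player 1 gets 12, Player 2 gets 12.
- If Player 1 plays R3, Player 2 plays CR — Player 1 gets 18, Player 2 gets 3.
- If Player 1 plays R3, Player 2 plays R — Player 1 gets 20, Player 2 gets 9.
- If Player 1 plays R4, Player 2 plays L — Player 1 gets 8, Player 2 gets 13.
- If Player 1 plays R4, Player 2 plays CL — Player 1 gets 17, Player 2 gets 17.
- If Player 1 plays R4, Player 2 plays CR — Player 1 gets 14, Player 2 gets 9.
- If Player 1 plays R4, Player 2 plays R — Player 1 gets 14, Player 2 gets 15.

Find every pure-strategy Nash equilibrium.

Check each profile: it is a Nash equilibrium iff no player can strictly gain by switching unilaterally.
(R1, L): Player 1 can switch to R2 (1 → 18). Not NE.
(R1, CL): Player 1 can switch to R2 (9 → 19). Not NE.
(R1, CR): Player 1 can switch to R2 (3 → 16). Not NE.
(R1, R): Player 1 can switch to R2 (2 → 18). Not NE.
(R2, L): Player 2 can switch to CR (15 → 19). Not NE.
(R2, CL): Player 2 can switch to L (2 → 15). Not NE.
(R2, CR): Player 1 can switch to R3 (16 → 18). Not NE.
(R2, R): Player 1 can switch to R3 (18 → 20). Not NE.
(The remaining 8 profiles each have a profitable deviation by the same check.)

No pure-strategy Nash equilibrium.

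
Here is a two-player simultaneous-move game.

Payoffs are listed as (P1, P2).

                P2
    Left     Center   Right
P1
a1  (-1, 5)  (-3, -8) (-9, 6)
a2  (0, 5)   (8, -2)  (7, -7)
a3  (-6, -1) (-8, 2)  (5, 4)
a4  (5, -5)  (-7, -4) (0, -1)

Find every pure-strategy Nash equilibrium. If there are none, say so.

(a1, Left): P1 can switch to a2 (-1 → 0). Not NE.
(a1, Center): P1 can switch to a2 (-3 → 8). Not NE.
(a1, Right): P1 can switch to a2 (-9 → 7). Not NE.
(a2, Left): P1 can switch to a4 (0 → 5). Not NE.
(a2, Center): P2 can switch to Left (-2 → 5). Not NE.
(a2, Right): P2 can switch to Left (-7 → 5). Not NE.
(The remaining 6 profiles each have a profitable deviation by the same check.)

There is no pure-strategy Nash equilibrium.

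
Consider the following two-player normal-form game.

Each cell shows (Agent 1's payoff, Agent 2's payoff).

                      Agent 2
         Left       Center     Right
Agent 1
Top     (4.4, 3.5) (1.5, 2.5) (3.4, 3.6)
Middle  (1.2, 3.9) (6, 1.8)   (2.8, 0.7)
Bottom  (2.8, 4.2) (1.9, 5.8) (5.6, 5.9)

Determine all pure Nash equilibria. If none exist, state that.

(Top, Left): Agent 2 can switch to Right (3.5 → 3.6). Not NE.
(Top, Center): Agent 1 can switch to Middle (1.5 → 6). Not NE.
(Top, Right): Agent 1 can switch to Bottom (3.4 → 5.6). Not NE.
(Middle, Left): Agent 1 can switch to Top (1.2 → 4.4). Not NE.
(Middle, Center): Agent 2 can switch to Left (1.8 → 3.9). Not NE.
(Middle, Right): Agent 1 can switch to Top (2.8 → 3.4). Not NE.
(Bottom, Left): Agent 1 can switch to Top (2.8 → 4.4). Not NE.
(Bottom, Center): Agent 1 can switch to Middle (1.9 → 6). Not NE.
(Bottom, Right): Agent 1 gets 5.6, best alternative 3.4; Agent 2 gets 5.9, best alternative 5.8. No profitable deviation — NE.

The unique pure-strategy Nash equilibrium is (Bottom, Right).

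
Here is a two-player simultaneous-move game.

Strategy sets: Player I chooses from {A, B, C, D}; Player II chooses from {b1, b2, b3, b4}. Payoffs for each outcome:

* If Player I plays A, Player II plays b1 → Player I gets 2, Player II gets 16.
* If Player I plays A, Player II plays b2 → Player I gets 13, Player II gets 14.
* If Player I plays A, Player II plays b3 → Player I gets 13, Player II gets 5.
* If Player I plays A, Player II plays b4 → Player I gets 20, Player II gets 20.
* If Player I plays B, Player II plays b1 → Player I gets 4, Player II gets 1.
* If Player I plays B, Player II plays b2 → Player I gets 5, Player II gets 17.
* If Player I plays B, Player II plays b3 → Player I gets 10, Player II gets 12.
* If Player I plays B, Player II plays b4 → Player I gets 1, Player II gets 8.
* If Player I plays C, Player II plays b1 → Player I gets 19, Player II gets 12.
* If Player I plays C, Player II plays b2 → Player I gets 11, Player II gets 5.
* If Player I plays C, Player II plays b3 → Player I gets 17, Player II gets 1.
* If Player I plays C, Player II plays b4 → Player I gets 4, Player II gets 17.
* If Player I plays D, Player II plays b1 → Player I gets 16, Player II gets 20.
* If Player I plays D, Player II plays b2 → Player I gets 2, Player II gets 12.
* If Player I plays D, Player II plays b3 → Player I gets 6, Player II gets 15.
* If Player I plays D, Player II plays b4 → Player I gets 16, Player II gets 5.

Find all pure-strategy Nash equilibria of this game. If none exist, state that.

Pure NE: (A, b4)

(A, b1): Player I can switch to B (2 → 4). Not NE.
(A, b2): Player II can switch to b1 (14 → 16). Not NE.
(A, b3): Player I can switch to C (13 → 17). Not NE.
(A, b4): Player I gets 20, best alternative 16; Player II gets 20, best alternative 16. No profitable deviation — NE.
(B, b1): Player I can switch to C (4 → 19). Not NE.
(B, b2): Player I can switch to A (5 → 13). Not NE.
(B, b3): Player I can switch to A (10 → 13). Not NE.
(The remaining 9 profiles each have a profitable deviation by the same check.)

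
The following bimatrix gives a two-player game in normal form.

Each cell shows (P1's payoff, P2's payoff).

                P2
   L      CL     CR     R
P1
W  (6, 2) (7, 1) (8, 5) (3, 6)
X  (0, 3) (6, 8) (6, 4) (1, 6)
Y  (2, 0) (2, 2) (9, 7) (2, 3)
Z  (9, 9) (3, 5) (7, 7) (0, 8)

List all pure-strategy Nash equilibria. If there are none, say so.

The pure Nash equilibria are (W, R); (Y, CR); (Z, L).

P1 against L: payoffs 6, 0, 2, 9 → best response Z.
P1 against CL: payoffs 7, 6, 2, 3 → best response W.
P1 against CR: payoffs 8, 6, 9, 7 → best response Y.
P1 against R: payoffs 3, 1, 2, 0 → best response W.
P2 against W: payoffs 2, 1, 5, 6 → best response R.
P2 against X: payoffs 3, 8, 4, 6 → best response CL.
P2 against Y: payoffs 0, 2, 7, 3 → best response CR.
P2 against Z: payoffs 9, 5, 7, 8 → best response L.
Mutual best responses: (W, R); (Y, CR); (Z, L).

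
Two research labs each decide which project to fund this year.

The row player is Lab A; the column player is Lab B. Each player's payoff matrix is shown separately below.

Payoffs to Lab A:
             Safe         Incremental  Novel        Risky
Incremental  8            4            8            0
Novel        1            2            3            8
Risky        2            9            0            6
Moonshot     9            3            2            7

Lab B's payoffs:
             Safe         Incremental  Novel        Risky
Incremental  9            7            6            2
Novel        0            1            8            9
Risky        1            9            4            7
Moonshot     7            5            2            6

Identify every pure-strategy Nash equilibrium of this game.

For each strategy profile, look for a profitable unilateral deviation.
(Incremental, Safe): Lab A can switch to Moonshot (8 → 9). Not NE.
(Incremental, Incremental): Lab A can switch to Risky (4 → 9). Not NE.
(Incremental, Novel): Lab B can switch to Safe (6 → 9). Not NE.
(Incremental, Risky): Lab A can switch to Novel (0 → 8). Not NE.
(Novel, Safe): Lab A can switch to Incremental (1 → 8). Not NE.
(Novel, Incremental): Lab A can switch to Incremental (2 → 4). Not NE.
(Novel, Novel): Lab A can switch to Incremental (3 → 8). Not NE.
(Novel, Risky): Lab A gets 8, best alternative 7; Lab B gets 9, best alternative 8. No profitable deviation — NE.
(Risky, Safe): Lab A can switch to Incremental (2 → 8). Not NE.
(Risky, Incremental): Lab A gets 9, best alternative 4; Lab B gets 9, best alternative 7. No profitable deviation — NE.
(Risky, Novel): Lab A can switch to Incremental (0 → 8). Not NE.
(Risky, Risky): Lab A can switch to Novel (6 → 8). Not NE.
(Moonshot, Safe): Lab A gets 9, best alternative 8; Lab B gets 7, best alternative 6. No profitable deviation — NE.
(The remaining 3 profiles each have a profitable deviation by the same check.)

(Novel, Risky) and (Risky, Incremental) and (Moonshot, Safe)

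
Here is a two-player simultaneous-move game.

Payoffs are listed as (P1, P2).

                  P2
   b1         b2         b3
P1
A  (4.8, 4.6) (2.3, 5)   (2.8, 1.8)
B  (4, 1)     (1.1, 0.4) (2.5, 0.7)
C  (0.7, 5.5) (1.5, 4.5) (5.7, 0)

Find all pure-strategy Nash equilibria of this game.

(A, b2)

P1 against b1: payoffs 4.8, 4, 0.7 → best response A.
P1 against b2: payoffs 2.3, 1.1, 1.5 → best response A.
P1 against b3: payoffs 2.8, 2.5, 5.7 → best response C.
P2 against A: payoffs 4.6, 5, 1.8 → best response b2.
P2 against B: payoffs 1, 0.4, 0.7 → best response b1.
P2 against C: payoffs 5.5, 4.5, 0 → best response b1.
Mutual best responses: (A, b2).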